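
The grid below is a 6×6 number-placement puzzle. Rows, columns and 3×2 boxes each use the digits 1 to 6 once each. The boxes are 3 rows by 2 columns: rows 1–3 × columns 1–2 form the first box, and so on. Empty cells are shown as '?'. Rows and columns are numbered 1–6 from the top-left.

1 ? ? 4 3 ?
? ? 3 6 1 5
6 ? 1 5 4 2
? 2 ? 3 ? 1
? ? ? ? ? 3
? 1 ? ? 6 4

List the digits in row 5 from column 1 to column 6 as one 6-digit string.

row 1, column 2 = 5: row 1 has {1,3,4}; col 2 has {1,2}; box has {1,6} → only 5 remains.
row 1, column 3 = 2: row 1 has {1,3,4,5}; col 3 has {1,3}; box has {1,3,4,5,6} → only 2 remains.
row 1, column 6 = 6: row 1 has {1,2,3,4,5}; col 6 has {1,2,3,4,5}; box has {1,2,3,4,5} → only 6 remains.
row 2, column 2 = 4: row 2 has {1,3,5,6}; col 2 has {1,2,5}; box has {1,5,6} → only 4 remains.
row 3, column 2 = 3: row 3 has {1,2,4,5,6}; col 2 has {1,2,4,5}; box has {1,4,5,6} → only 3 remains.
row 4, column 5 = 5: row 4 has {1,2,3}; col 5 has {1,3,4,6}; box has {1,3,4,6} → only 5 remains.
row 5, column 2 = 6: row 5 has {3}; col 2 has {1,2,3,4,5}; box has {1,2} → only 6 remains.
row 5, column 5 = 2: row 5 has {3,6}; col 5 has {1,3,4,5,6}; box has {1,3,4,5,6} → only 2 remains.
row 6, column 3 = 5: row 6 has {1,4,6}; col 3 has {1,2,3}; box has {3} → only 5 remains.
row 6, column 4 = 2: row 6 has {1,4,5,6}; col 4 has {3,4,5,6}; box has {3,5} → only 2 remains.
row 2, column 1 = 2: row 2 has {1,3,4,5,6}; col 1 has {1,6}; box has {1,3,4,5,6} → only 2 remains.
row 4, column 1 = 4: row 4 has {1,2,3,5}; col 1 has {1,2,6}; box has {1,2,6} → only 4 remains.
row 4, column 3 = 6: row 4 has {1,2,3,4,5}; col 3 has {1,2,3,5}; box has {2,3,5} → only 6 remains.
row 5, column 1 = 5: row 5 has {2,3,6}; col 1 has {1,2,4,6}; box has {1,2,4,6} → only 5 remains.
row 5, column 3 = 4: row 5 has {2,3,5,6}; col 3 has {1,2,3,5,6}; box has {2,3,5,6} → only 4 remains.
row 5, column 4 = 1: row 5 has {2,3,4,5,6}; col 4 has {2,3,4,5,6}; box has {2,3,4,5,6} → only 1 remains.

564123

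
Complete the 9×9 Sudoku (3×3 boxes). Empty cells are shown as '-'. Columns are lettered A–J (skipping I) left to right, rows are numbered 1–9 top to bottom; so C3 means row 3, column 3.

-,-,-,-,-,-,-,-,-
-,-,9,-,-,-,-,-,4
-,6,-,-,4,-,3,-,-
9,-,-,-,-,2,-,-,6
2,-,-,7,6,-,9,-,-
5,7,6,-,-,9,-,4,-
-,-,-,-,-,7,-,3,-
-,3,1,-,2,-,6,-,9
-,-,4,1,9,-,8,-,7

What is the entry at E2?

7

H8 = 5 (sole candidate).
A9 = 6 (sole candidate).
H9 = 2 (sole candidate).
A7 = 8 (sole candidate).
E7 = 5 (sole candidate).
J7 = 1 (sole candidate).
A8 = 7 (sole candidate).
B9 = 5 (sole candidate).
F9 = 3 (sole candidate).
A3 = 1 (sole candidate).
C7 = 2 (sole candidate).
G7 = 4 (sole candidate).
A2 = 3 (sole candidate).
B7 = 9 (sole candidate).
D7 = 6 (sole candidate).
A1 = 4 (sole candidate).
Singles propagation stalls; E2 is still open with candidates {1,7,8}.
  Try E2 = 1: this forces G6=1, H5=8, H4=7, C5=3, J5=5; then G4 has no candidate left — contradiction.
  Try E2 = 8: this forces B2=2, D2=5; then F3 has no candidate left — contradiction.
So E2 = 7.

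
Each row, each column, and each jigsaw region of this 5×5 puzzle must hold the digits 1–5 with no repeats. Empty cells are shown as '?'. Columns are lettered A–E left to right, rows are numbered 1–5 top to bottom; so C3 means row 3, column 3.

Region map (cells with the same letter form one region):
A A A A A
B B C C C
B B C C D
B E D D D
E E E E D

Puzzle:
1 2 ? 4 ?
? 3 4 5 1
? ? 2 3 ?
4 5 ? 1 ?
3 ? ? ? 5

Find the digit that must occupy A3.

E1 = 3: row 1 has {1,2,4}; col 5 has {1,5}; region has {1,2,4} → only 3 remains.
A2 = 2: row 2 has {1,3,4,5}; col 1 has {1,3,4}; region has {3,4} → only 2 remains.
A3 = 5: row 3 has {2,3}; col 1 has {1,2,3,4}; region has {2,3,4} → only 5 remains.

5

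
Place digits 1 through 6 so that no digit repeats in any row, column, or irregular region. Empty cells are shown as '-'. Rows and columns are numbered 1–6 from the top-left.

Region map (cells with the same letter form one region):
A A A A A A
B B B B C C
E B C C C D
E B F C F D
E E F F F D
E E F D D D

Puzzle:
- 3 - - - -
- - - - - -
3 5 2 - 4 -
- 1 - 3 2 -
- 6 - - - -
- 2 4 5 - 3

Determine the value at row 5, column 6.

row 2, column 2 = 4 (sole candidate).
row 5, column 4 = 1 (sole candidate).
row 6, column 1 = 1 (sole candidate).
row 6, column 5 = 6 (sole candidate).
row 3, column 4 = 6 (sole candidate).
row 3, column 6 = 1 (sole candidate).
row 4, column 6 = 4 (sole candidate).
row 5, column 6 = 2: row 5 has {1,6}; col 6 has {1,3,4}; region has {1,3,4,5,6} → only 2 remains.

2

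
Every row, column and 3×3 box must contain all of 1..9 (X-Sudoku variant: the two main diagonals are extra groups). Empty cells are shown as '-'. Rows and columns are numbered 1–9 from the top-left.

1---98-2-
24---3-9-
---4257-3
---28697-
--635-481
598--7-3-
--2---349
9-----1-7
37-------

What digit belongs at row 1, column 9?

4

row 1, column 9 = 4: row 1 has {1,2,8,9}; col 9 has {1,3,7,9}; box has {2,3,7,9}; anti-diagonal has {2,3,5,6,7,9} → only 4 remains.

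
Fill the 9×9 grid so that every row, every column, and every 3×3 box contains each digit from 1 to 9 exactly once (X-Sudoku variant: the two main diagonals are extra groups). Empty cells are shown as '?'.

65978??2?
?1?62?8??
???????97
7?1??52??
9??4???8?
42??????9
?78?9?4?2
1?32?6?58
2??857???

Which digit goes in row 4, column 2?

8

row 2, column 1 = 3 (sole candidate).
row 2, column 8 = 4 (sole candidate).
row 2, column 9 = 5 (sole candidate).
row 3, column 1 = 8 (sole candidate).
row 3, column 2 = 4 (sole candidate).
row 3, column 3 = 2 (sole candidate).
row 7, column 1 = 5 (sole candidate).
row 8, column 2 = 9 (sole candidate).
row 8, column 5 = 4 (sole candidate).
row 8, column 7 = 7 (sole candidate).
row 9, column 2 = 6 (sole candidate).
row 9, column 3 = 4 (sole candidate).
row 9, column 9 = 3 (sole candidate).
row 1, column 9 = 1 (sole candidate).
row 2, column 3 = 7 (sole candidate).
row 2, column 6 = 9 (sole candidate).
row 4, column 4 = 9 (sole candidate).
row 5, column 2 = 3 (sole candidate).
row 5, column 5 = 7 (sole candidate).
row 5, column 9 = 6 (sole candidate).
row 6, column 4 = 3 (sole candidate).
row 6, column 6 = 8 (sole candidate).
row 7, column 4 = 1 (sole candidate).
row 7, column 6 = 3 (sole candidate).
row 7, column 8 = 6 (sole candidate).
row 9, column 8 = 1 (sole candidate).
row 1, column 6 = 4 (sole candidate).
row 1, column 7 = 3 (sole candidate).
row 3, column 4 = 5 (sole candidate).
row 3, column 6 = 1 (sole candidate).
row 3, column 7 = 6 (sole candidate).
row 4, column 2 = 8: row 4 has {1,2,5,7,9}; col 2 has {1,2,3,4,5,6,7,9}; box has {1,2,3,4,7,9} → only 8 remains.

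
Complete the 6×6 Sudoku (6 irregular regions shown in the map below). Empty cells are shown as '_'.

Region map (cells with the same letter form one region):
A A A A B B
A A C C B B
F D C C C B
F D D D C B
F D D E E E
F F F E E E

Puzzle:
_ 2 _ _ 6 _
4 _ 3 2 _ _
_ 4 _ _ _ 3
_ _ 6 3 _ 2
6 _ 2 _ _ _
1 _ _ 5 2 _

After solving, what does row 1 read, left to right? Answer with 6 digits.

R1C4 = 1: row 1 has {2,6}; col 4 has {2,3,5}; region has {2,4} → only 1 remains.
R3C4 = 6: row 3 has {3,4}; col 4 has {1,2,3,5}; region has {2,3} → only 6 remains.
R4C1 = 5: row 4 has {2,3,6}; col 1 has {1,4,6}; region has {1,6} → only 5 remains.
R4C2 = 1: row 4 has {2,3,5,6}; col 2 has {2,4}; region has {2,3,4,6} → only 1 remains.
R4C5 = 4: row 4 has {1,2,3,5,6}; col 5 has {2,6}; region has {2,3,6} → only 4 remains.
R5C2 = 5: row 5 has {2,6}; col 2 has {1,2,4}; region has {1,2,3,4,6} → only 5 remains.
R5C4 = 4: row 5 has {2,5,6}; col 4 has {1,2,3,5,6}; region has {2,5} → only 4 remains.
R5C6 = 1: row 5 has {2,4,5,6}; col 6 has {2,3}; region has {2,4,5} → only 1 remains.
R6C2 = 3: row 6 has {1,2,5}; col 2 has {1,2,4,5}; region has {1,5,6} → only 3 remains.
R6C3 = 4: row 6 has {1,2,3,5}; col 3 has {2,3,6}; region has {1,3,5,6} → only 4 remains.
R6C6 = 6: row 6 has {1,2,3,4,5}; col 6 has {1,2,3}; region has {1,2,4,5} → only 6 remains.
R1C1 = 3: row 1 has {1,2,6}; col 1 has {1,4,5,6}; region has {1,2,4} → only 3 remains.
R1C3 = 5: row 1 has {1,2,3,6}; col 3 has {2,3,4,6}; region has {1,2,3,4} → only 5 remains.
R1C6 = 4: row 1 has {1,2,3,5,6}; col 6 has {1,2,3,6}; region has {2,3,6} → only 4 remains.

325164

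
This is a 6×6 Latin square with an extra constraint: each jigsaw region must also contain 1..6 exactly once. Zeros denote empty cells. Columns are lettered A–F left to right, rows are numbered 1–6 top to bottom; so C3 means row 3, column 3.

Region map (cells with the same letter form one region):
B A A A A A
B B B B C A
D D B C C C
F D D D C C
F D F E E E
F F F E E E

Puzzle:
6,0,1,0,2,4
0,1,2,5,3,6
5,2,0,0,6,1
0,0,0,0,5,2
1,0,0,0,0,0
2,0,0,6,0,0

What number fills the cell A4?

D1 = 3 (sole candidate).
A2 = 4 (sole candidate).
C3 = 3 (sole candidate).
D3 = 4 (sole candidate).
A4 = 3: row 4 has {2,5}; col 1 has {1,2,4,5,6}; region has {1,2} → only 3 remains.

3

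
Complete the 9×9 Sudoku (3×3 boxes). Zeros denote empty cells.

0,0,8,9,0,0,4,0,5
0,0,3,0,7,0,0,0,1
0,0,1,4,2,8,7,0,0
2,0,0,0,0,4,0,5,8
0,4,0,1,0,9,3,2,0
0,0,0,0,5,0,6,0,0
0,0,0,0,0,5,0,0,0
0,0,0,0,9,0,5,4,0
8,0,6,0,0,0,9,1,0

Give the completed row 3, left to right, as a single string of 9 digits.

R2C6 = 6: row 2 has {1,3,7}; col 6 has {4,5,8,9}; box has {2,4,7,8,9} → only 6 remains.
R4C7 = 1: row 4 has {2,4,5,8}; col 7 has {3,4,5,6,7,9}; box has {2,3,5,6,8} → only 1 remains.
R5C9 = 7: row 5 has {1,2,3,4,9}; col 9 has {1,5,8}; box has {1,2,3,5,6,8} → only 7 remains.
R6C8 = 9: row 6 has {5,6}; col 8 has {1,2,4,5}; box has {1,2,3,5,6,7,8} → only 9 remains.
R6C9 = 4: row 6 has {5,6,9}; col 9 has {1,5,7,8}; box has {1,2,3,5,6,7,8,9} → only 4 remains.
R2C4 = 5: row 2 has {1,3,6,7}; col 4 has {1,4,9}; box has {2,4,6,7,8,9} → only 5 remains.
R2C8 = 8: row 2 has {1,3,5,6,7}; col 8 has {1,2,4,5,9}; box has {1,4,5,7} → only 8 remains.
R5C3 = 5: row 5 has {1,2,3,4,7,9}; col 3 has {1,3,6,8}; box has {2,4} → only 5 remains.
R6C3 = 7: row 6 has {4,5,6,9}; col 3 has {1,3,5,6,8}; box has {2,4,5} → only 7 remains.
R8C3 = 2: row 8 has {4,5,9}; col 3 has {1,3,5,6,7,8}; box has {6,8} → only 2 remains.
R2C7 = 2: row 2 has {1,3,5,6,7,8}; col 7 has {1,3,4,5,6,7,9}; box has {1,4,5,7,8} → only 2 remains.
R4C3 = 9: row 4 has {1,2,4,5,8}; col 3 has {1,2,3,5,6,7,8}; box has {2,4,5,7} → only 9 remains.
R5C1 = 6: row 5 has {1,2,3,4,5,7,9}; col 1 has {2,8}; box has {2,4,5,7,9} → only 6 remains.
R5C5 = 8: row 5 has {1,2,3,4,5,6,7,9}; col 5 has {2,5,7,9}; box has {1,4,5,9} → only 8 remains.
R7C3 = 4: row 7 has {5}; col 3 has {1,2,3,5,6,7,8,9}; box has {2,6,8} → only 4 remains.
R7C7 = 8: row 7 has {4,5}; col 7 has {1,2,3,4,5,6,7,9}; box has {1,4,5,9} → only 8 remains.
R1C1 = 7: row 1 has {4,5,8,9}; col 1 has {2,6,8}; box has {1,3,8} → only 7 remains.
R2C2 = 9: row 2 has {1,2,3,5,6,7,8}; col 2 has {4}; box has {1,3,7,8} → only 9 remains.
R3C1 = 5: row 3 has {1,2,4,7,8}; col 1 has {2,6,7,8}; box has {1,3,7,8,9} → only 5 remains.
R3C2 = 6: row 3 has {1,2,4,5,7,8}; col 2 has {4,9}; box has {1,3,5,7,8,9} → only 6 remains.
R3C8 = 3: row 3 has {1,2,4,5,6,7,8}; col 8 has {1,2,4,5,8,9}; box has {1,2,4,5,7,8} → only 3 remains.
R3C9 = 9: row 3 has {1,2,3,4,5,6,7,8}; col 9 has {1,4,5,7,8}; box has {1,2,3,4,5,7,8} → only 9 remains.

561428739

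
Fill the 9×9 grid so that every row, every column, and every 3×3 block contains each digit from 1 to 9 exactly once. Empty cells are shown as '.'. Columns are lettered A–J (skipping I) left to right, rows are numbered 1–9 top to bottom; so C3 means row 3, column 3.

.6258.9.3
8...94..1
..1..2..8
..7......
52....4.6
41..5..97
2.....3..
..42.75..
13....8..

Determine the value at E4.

A1 = 7 (sole candidate).
F1 = 1 (sole candidate).
H1 = 4 (sole candidate).
B2 = 5 (sole candidate).
C2 = 3 (sole candidate).
A3 = 9 (sole candidate).
B3 = 4 (sole candidate).
G6 = 2 (sole candidate).
A8 = 6 (sole candidate).
H8 = 1 (sole candidate).
J8 = 9 (sole candidate).
A4 = 3 (sole candidate).
G4 = 1 (sole candidate).
J4 = 5 (sole candidate).
J7 = 4 (sole candidate).
B8 = 8 (sole candidate).
E8 = 3 (sole candidate).
J9 = 2 (sole candidate).
B4 = 9 (sole candidate).
H4 = 8 (sole candidate).
C5 = 8 (sole candidate).
H5 = 3 (sole candidate).
C6 = 6 (sole candidate).
B7 = 7 (sole candidate).
H7 = 6 (sole candidate).
H9 = 7 (sole candidate).
H2 = 2 (sole candidate).
H3 = 5 (sole candidate).
F4 = 6 (sole candidate).
F5 = 9 (sole candidate).
E7 = 1 (sole candidate).
F9 = 5 (sole candidate).
D4 = 4 (sole candidate).
E4 = 2: row 4 has {1,3,4,5,6,7,8,9}; col 5 has {1,3,5,8,9}; box has {4,5,6,9} → only 2 remains.

2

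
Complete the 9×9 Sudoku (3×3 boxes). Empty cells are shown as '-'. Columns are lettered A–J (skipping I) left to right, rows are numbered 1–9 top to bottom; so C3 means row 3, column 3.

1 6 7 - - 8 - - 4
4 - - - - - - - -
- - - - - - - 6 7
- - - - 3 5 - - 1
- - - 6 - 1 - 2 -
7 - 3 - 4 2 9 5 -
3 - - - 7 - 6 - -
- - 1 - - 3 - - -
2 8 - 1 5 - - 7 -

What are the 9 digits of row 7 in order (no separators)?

359274618

B6 = 1 (sole candidate).
D6 = 8 (sole candidate).
J6 = 6 (sole candidate).
E5 = 9 (sole candidate).
E1 = 2 (sole candidate).
E3 = 1 (sole candidate).
D4 = 7 (sole candidate).
E2 = 6 (sole candidate).
E8 = 8 (sole candidate).
F2 = 7 (hidden single in row 2).
G5 = 7 (hidden single in row 5).
J5 = 3 (hidden single in row 5).
J9 = 9 (sole candidate).
H8 = 4 (sole candidate).
G9 = 3 (sole candidate).
G1 = 5 (sole candidate).
H4 = 8 (sole candidate).
H7 = 1: row 7 has {3,6,7}; col 8 has {2,4,5,6,7,8}; box has {3,4,6,7,9} → only 1 remains.
G8 = 2 (sole candidate).
J8 = 5 (sole candidate).
G3 = 8 (sole candidate).
G4 = 4 (sole candidate).
J7 = 8: row 7 has {1,3,6,7}; col 9 has {1,3,4,5,6,7,9}; box has {1,2,3,4,5,6,7,9} → only 8 remains.
D8 = 9 (sole candidate).
D1 = 3 (sole candidate).
H1 = 9 (sole candidate).
D2 = 5 (sole candidate).
G2 = 1 (sole candidate).
H2 = 3 (sole candidate).
J2 = 2 (sole candidate).
D3 = 4 (sole candidate).
F3 = 9 (sole candidate).
D7 = 2: row 7 has {1,3,6,7,8}; col 4 has {1,3,4,5,6,7,8,9}; box has {1,3,5,7,8,9} → only 2 remains.
F7 = 4: row 7 has {1,2,3,6,7,8}; col 6 has {1,2,3,5,7,8,9}; box has {1,2,3,5,7,8,9} → only 4 remains.
A8 = 6 (sole candidate).
B8 = 7 (sole candidate).
C9 = 4 (sole candidate).
F9 = 6 (sole candidate).
B2 = 9 (sole candidate).
C2 = 8 (sole candidate).
A3 = 5 (sole candidate).
C3 = 2 (sole candidate).
A4 = 9 (sole candidate).
B4 = 2 (sole candidate).
C4 = 6 (sole candidate).
A5 = 8 (sole candidate).
C5 = 5 (sole candidate).
B7 = 5: row 7 has {1,2,3,4,6,7,8}; col 2 has {1,2,6,7,8,9}; box has {1,2,3,4,6,7,8} → only 5 remains.
C7 = 9: row 7 has {1,2,3,4,5,6,7,8}; col 3 has {1,2,3,4,5,6,7,8}; box has {1,2,3,4,5,6,7,8} → only 9 remains.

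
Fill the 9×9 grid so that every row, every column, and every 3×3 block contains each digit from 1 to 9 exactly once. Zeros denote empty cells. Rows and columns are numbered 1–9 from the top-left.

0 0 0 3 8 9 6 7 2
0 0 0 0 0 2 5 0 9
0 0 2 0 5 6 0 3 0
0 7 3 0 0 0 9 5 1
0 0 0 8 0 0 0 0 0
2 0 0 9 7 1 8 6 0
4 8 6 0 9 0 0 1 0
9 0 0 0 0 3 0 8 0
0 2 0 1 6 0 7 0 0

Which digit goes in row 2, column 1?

6

row 2, column 8 = 4: row 2 has {2,5,9}; col 8 has {1,3,5,6,7,8}; box has {2,3,5,6,7,9} → only 4 remains.
row 3, column 7 = 1: row 3 has {2,3,5,6}; col 7 has {5,6,7,8,9}; box has {2,3,4,5,6,7,9} → only 1 remains.
row 3, column 9 = 8: row 3 has {1,2,3,5,6}; col 9 has {1,2,9}; box has {1,2,3,4,5,6,7,9} → only 8 remains.
row 4, column 6 = 4: row 4 has {1,3,5,7,9}; col 6 has {1,2,3,6,9}; box has {1,7,8,9} → only 4 remains.
row 5, column 6 = 5: row 5 has {8}; col 6 has {1,2,3,4,6,9}; box has {1,4,7,8,9} → only 5 remains.
row 5, column 8 = 2: row 5 has {5,8}; col 8 has {1,3,4,5,6,7,8}; box has {1,5,6,8,9} → only 2 remains.
row 7, column 6 = 7: row 7 has {1,4,6,8,9}; col 6 has {1,2,3,4,5,6,9}; box has {1,3,6,9} → only 7 remains.
row 9, column 3 = 5: row 9 has {1,2,6,7}; col 3 has {2,3,6}; box has {2,4,6,8,9} → only 5 remains.
row 9, column 6 = 8: row 9 has {1,2,5,6,7}; col 6 has {1,2,3,4,5,6,7,9}; box has {1,3,6,7,9} → only 8 remains.
row 9, column 8 = 9: row 9 has {1,2,5,6,7,8}; col 8 has {1,2,3,4,5,6,7,8}; box has {1,7,8} → only 9 remains.
row 2, column 4 = 7: row 2 has {2,4,5,9}; col 4 has {1,3,8,9}; box has {2,3,5,6,8,9} → only 7 remains.
row 2, column 5 = 1: row 2 has {2,4,5,7,9}; col 5 has {5,6,7,8,9}; box has {2,3,5,6,7,8,9} → only 1 remains.
row 3, column 1 = 7: row 3 has {1,2,3,5,6,8}; col 1 has {2,4,9}; box has {2} → only 7 remains.
row 3, column 4 = 4: row 3 has {1,2,3,5,6,7,8}; col 4 has {1,3,7,8,9}; box has {1,2,3,5,6,7,8,9} → only 4 remains.
row 4, column 5 = 2: row 4 has {1,3,4,5,7,9}; col 5 has {1,5,6,7,8,9}; box has {1,4,5,7,8,9} → only 2 remains.
row 5, column 5 = 3: row 5 has {2,5,8}; col 5 has {1,2,5,6,7,8,9}; box has {1,2,4,5,7,8,9} → only 3 remains.
row 5, column 7 = 4: row 5 has {2,3,5,8}; col 7 has {1,5,6,7,8,9}; box has {1,2,5,6,8,9} → only 4 remains.
row 5, column 9 = 7: row 5 has {2,3,4,5,8}; col 9 has {1,2,8,9}; box has {1,2,4,5,6,8,9} → only 7 remains.
row 6, column 3 = 4: row 6 has {1,2,6,7,8,9}; col 3 has {2,3,5,6}; box has {2,3,7} → only 4 remains.
row 6, column 9 = 3: row 6 has {1,2,4,6,7,8,9}; col 9 has {1,2,7,8,9}; box has {1,2,4,5,6,7,8,9} → only 3 remains.
row 7, column 9 = 5: row 7 has {1,4,6,7,8,9}; col 9 has {1,2,3,7,8,9}; box has {1,7,8,9} → only 5 remains.
row 8, column 2 = 1: row 8 has {3,8,9}; col 2 has {2,7,8}; box has {2,4,5,6,8,9} → only 1 remains.
row 8, column 3 = 7: row 8 has {1,3,8,9}; col 3 has {2,3,4,5,6}; box has {1,2,4,5,6,8,9} → only 7 remains.
row 8, column 5 = 4: row 8 has {1,3,7,8,9}; col 5 has {1,2,3,5,6,7,8,9}; box has {1,3,6,7,8,9} → only 4 remains.
row 8, column 7 = 2: row 8 has {1,3,4,7,8,9}; col 7 has {1,4,5,6,7,8,9}; box has {1,5,7,8,9} → only 2 remains.
row 8, column 9 = 6: row 8 has {1,2,3,4,7,8,9}; col 9 has {1,2,3,5,7,8,9}; box has {1,2,5,7,8,9} → only 6 remains.
row 9, column 1 = 3: row 9 has {1,2,5,6,7,8,9}; col 1 has {2,4,7,9}; box has {1,2,4,5,6,7,8,9} → only 3 remains.
row 9, column 9 = 4: row 9 has {1,2,3,5,6,7,8,9}; col 9 has {1,2,3,5,6,7,8,9}; box has {1,2,5,6,7,8,9} → only 4 remains.
row 1, column 3 = 1: row 1 has {2,3,6,7,8,9}; col 3 has {2,3,4,5,6,7}; box has {2,7} → only 1 remains.
row 2, column 3 = 8: row 2 has {1,2,4,5,7,9}; col 3 has {1,2,3,4,5,6,7}; box has {1,2,7} → only 8 remains.
row 3, column 2 = 9: row 3 has {1,2,3,4,5,6,7,8}; col 2 has {1,2,7,8}; box has {1,2,7,8} → only 9 remains.
row 4, column 4 = 6: row 4 has {1,2,3,4,5,7,9}; col 4 has {1,3,4,7,8,9}; box has {1,2,3,4,5,7,8,9} → only 6 remains.
row 5, column 2 = 6: row 5 has {2,3,4,5,7,8}; col 2 has {1,2,7,8,9}; box has {2,3,4,7} → only 6 remains.
row 5, column 3 = 9: row 5 has {2,3,4,5,6,7,8}; col 3 has {1,2,3,4,5,6,7,8}; box has {2,3,4,6,7} → only 9 remains.
row 6, column 2 = 5: row 6 has {1,2,3,4,6,7,8,9}; col 2 has {1,2,6,7,8,9}; box has {2,3,4,6,7,9} → only 5 remains.
row 7, column 4 = 2: row 7 has {1,4,5,6,7,8,9}; col 4 has {1,3,4,6,7,8,9}; box has {1,3,4,6,7,8,9} → only 2 remains.
row 7, column 7 = 3: row 7 has {1,2,4,5,6,7,8,9}; col 7 has {1,2,4,5,6,7,8,9}; box has {1,2,4,5,6,7,8,9} → only 3 remains.
row 8, column 4 = 5: row 8 has {1,2,3,4,6,7,8,9}; col 4 has {1,2,3,4,6,7,8,9}; box has {1,2,3,4,6,7,8,9} → only 5 remains.
row 1, column 1 = 5: row 1 has {1,2,3,6,7,8,9}; col 1 has {2,3,4,7,9}; box has {1,2,7,8,9} → only 5 remains.
row 1, column 2 = 4: row 1 has {1,2,3,5,6,7,8,9}; col 2 has {1,2,5,6,7,8,9}; box has {1,2,5,7,8,9} → only 4 remains.
row 2, column 1 = 6: row 2 has {1,2,4,5,7,8,9}; col 1 has {2,3,4,5,7,9}; box has {1,2,4,5,7,8,9} → only 6 remains.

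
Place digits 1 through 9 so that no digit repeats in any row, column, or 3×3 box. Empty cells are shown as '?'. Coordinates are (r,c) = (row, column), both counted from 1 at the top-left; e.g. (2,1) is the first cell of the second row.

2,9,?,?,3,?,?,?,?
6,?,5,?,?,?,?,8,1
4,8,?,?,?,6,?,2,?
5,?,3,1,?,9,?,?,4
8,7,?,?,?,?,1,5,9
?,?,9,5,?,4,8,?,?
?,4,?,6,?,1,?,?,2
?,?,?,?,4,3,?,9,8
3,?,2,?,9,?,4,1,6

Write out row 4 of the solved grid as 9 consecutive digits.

(2,2) = 3: row 2 has {1,5,6,8}; col 2 has {4,7,8,9}; box has {2,4,5,6,8,9} → only 3 remains.
(5,6) = 2: row 5 has {1,5,7,8,9}; col 6 has {1,3,4,6,9}; box has {1,4,5,9} → only 2 remains.
(6,1) = 1: row 6 has {4,5,8,9}; col 1 has {2,3,4,5,6,8}; box has {3,5,7,8,9} → only 1 remains.
(8,1) = 7: row 8 has {3,4,8,9}; col 1 has {1,2,3,4,5,6,8}; box has {2,3,4} → only 7 remains.
(8,4) = 2: row 8 has {3,4,7,8,9}; col 4 has {1,5,6}; box has {1,3,4,6,9} → only 2 remains.
(8,7) = 5: row 8 has {2,3,4,7,8,9}; col 7 has {1,4,8}; box has {1,2,4,6,8,9} → only 5 remains.
(9,2) = 5: row 9 has {1,2,3,4,6,9}; col 2 has {3,4,7,8,9}; box has {2,3,4,7} → only 5 remains.
(2,6) = 7: row 2 has {1,3,5,6,8}; col 6 has {1,2,3,4,6,9}; box has {3,6} → only 7 remains.
(2,7) = 9: row 2 has {1,3,5,6,7,8}; col 7 has {1,4,5,8}; box has {1,2,8} → only 9 remains.
(3,4) = 9: row 3 has {2,4,6,8}; col 4 has {1,2,5,6}; box has {3,6,7} → only 9 remains.
(5,4) = 3: row 5 has {1,2,5,7,8,9}; col 4 has {1,2,5,6,9}; box has {1,2,4,5,9} → only 3 remains.
(5,5) = 6: row 5 has {1,2,3,5,7,8,9}; col 5 has {3,4,9}; box has {1,2,3,4,5,9} → only 6 remains.
(6,5) = 7: row 6 has {1,4,5,8,9}; col 5 has {3,4,6,9}; box has {1,2,3,4,5,6,9} → only 7 remains.
(6,9) = 3: row 6 has {1,4,5,7,8,9}; col 9 has {1,2,4,6,8,9}; box has {1,4,5,8,9} → only 3 remains.
(7,1) = 9: row 7 has {1,2,4,6}; col 1 has {1,2,3,4,5,6,7,8}; box has {2,3,4,5,7} → only 9 remains.
(7,3) = 8: row 7 has {1,2,4,6,9}; col 3 has {2,3,5,9}; box has {2,3,4,5,7,9} → only 8 remains.
(7,5) = 5: row 7 has {1,2,4,6,8,9}; col 5 has {3,4,6,7,9}; box has {1,2,3,4,6,9} → only 5 remains.
(9,6) = 8: row 9 has {1,2,3,4,5,6,9}; col 6 has {1,2,3,4,6,7,9}; box has {1,2,3,4,5,6,9} → only 8 remains.
(1,6) = 5: row 1 has {2,3,9}; col 6 has {1,2,3,4,6,7,8,9}; box has {3,6,7,9} → only 5 remains.
(1,9) = 7: row 1 has {2,3,5,9}; col 9 has {1,2,3,4,6,8,9}; box has {1,2,8,9} → only 7 remains.
(2,4) = 4: row 2 has {1,3,5,6,7,8,9}; col 4 has {1,2,3,5,6,9}; box has {3,5,6,7,9} → only 4 remains.
(2,5) = 2: row 2 has {1,3,4,5,6,7,8,9}; col 5 has {3,4,5,6,7,9}; box has {3,4,5,6,7,9} → only 2 remains.
(3,5) = 1: row 3 has {2,4,6,8,9}; col 5 has {2,3,4,5,6,7,9}; box has {2,3,4,5,6,7,9} → only 1 remains.
(3,7) = 3: row 3 has {1,2,4,6,8,9}; col 7 has {1,4,5,8,9}; box has {1,2,7,8,9} → only 3 remains.
(3,9) = 5: row 3 has {1,2,3,4,6,8,9}; col 9 has {1,2,3,4,6,7,8,9}; box has {1,2,3,7,8,9} → only 5 remains.
(4,5) = 8: row 4 has {1,3,4,5,9}; col 5 has {1,2,3,4,5,6,7,9}; box has {1,2,3,4,5,6,7,9} → only 8 remains.
(5,3) = 4: row 5 has {1,2,3,5,6,7,8,9}; col 3 has {2,3,5,8,9}; box has {1,3,5,7,8,9} → only 4 remains.
(6,8) = 6: row 6 has {1,3,4,5,7,8,9}; col 8 has {1,2,5,8,9}; box has {1,3,4,5,8,9} → only 6 remains.
(7,7) = 7: row 7 has {1,2,4,5,6,8,9}; col 7 has {1,3,4,5,8,9}; box has {1,2,4,5,6,8,9} → only 7 remains.
(7,8) = 3: row 7 has {1,2,4,5,6,7,8,9}; col 8 has {1,2,5,6,8,9}; box has {1,2,4,5,6,7,8,9} → only 3 remains.
(9,4) = 7: row 9 has {1,2,3,4,5,6,8,9}; col 4 has {1,2,3,4,5,6,9}; box has {1,2,3,4,5,6,8,9} → only 7 remains.
(1,3) = 1: row 1 has {2,3,5,7,9}; col 3 has {2,3,4,5,8,9}; box has {2,3,4,5,6,8,9} → only 1 remains.
(1,4) = 8: row 1 has {1,2,3,5,7,9}; col 4 has {1,2,3,4,5,6,7,9}; box has {1,2,3,4,5,6,7,9} → only 8 remains.
(1,7) = 6: row 1 has {1,2,3,5,7,8,9}; col 7 has {1,3,4,5,7,8,9}; box has {1,2,3,5,7,8,9} → only 6 remains.
(1,8) = 4: row 1 has {1,2,3,5,6,7,8,9}; col 8 has {1,2,3,5,6,8,9}; box has {1,2,3,5,6,7,8,9} → only 4 remains.
(3,3) = 7: row 3 has {1,2,3,4,5,6,8,9}; col 3 has {1,2,3,4,5,8,9}; box has {1,2,3,4,5,6,8,9} → only 7 remains.
(4,7) = 2: row 4 has {1,3,4,5,8,9}; col 7 has {1,3,4,5,6,7,8,9}; box has {1,3,4,5,6,8,9} → only 2 remains.
(4,8) = 7: row 4 has {1,2,3,4,5,8,9}; col 8 has {1,2,3,4,5,6,8,9}; box has {1,2,3,4,5,6,8,9} → only 7 remains.
(6,2) = 2: row 6 has {1,3,4,5,6,7,8,9}; col 2 has {3,4,5,7,8,9}; box has {1,3,4,5,7,8,9} → only 2 remains.
(8,3) = 6: row 8 has {2,3,4,5,7,8,9}; col 3 has {1,2,3,4,5,7,8,9}; box has {2,3,4,5,7,8,9} → only 6 remains.
(4,2) = 6: row 4 has {1,2,3,4,5,7,8,9}; col 2 has {2,3,4,5,7,8,9}; box has {1,2,3,4,5,7,8,9} → only 6 remains.

563189274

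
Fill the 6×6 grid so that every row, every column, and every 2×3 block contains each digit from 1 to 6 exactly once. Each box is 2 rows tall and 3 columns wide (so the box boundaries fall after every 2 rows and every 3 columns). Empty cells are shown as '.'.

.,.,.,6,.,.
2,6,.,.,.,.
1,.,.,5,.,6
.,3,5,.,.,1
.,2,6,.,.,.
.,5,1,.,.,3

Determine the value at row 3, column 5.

row 3, column 2 = 4: row 3 has {1,5,6}; col 2 has {2,3,5,6}; box has {1,3,5} → only 4 remains.
row 3, column 3 = 2: row 3 has {1,4,5,6}; col 3 has {1,5,6}; box has {1,3,4,5} → only 2 remains.
row 3, column 5 = 3: row 3 has {1,2,4,5,6}; col 5 has {}; box has {1,5,6} → only 3 remains.

3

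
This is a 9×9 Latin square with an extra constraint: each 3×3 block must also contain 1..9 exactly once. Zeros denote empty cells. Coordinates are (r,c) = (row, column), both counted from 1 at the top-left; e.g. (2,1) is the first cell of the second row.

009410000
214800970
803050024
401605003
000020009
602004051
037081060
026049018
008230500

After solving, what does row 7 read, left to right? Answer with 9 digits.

(2,5) = 6: row 2 has {1,2,4,7,8,9}; col 5 has {1,2,3,4,5,8}; box has {1,4,5,8} → only 6 remains.
(2,6) = 3: row 2 has {1,2,4,6,7,8,9}; col 6 has {1,4,5,9}; box has {1,4,5,6,8} → only 3 remains.
(2,9) = 5: row 2 has {1,2,3,4,6,7,8,9}; col 9 has {1,3,4,8,9}; box has {2,4,7,9} → only 5 remains.
(3,6) = 7: row 3 has {2,3,4,5,8}; col 6 has {1,3,4,5,9}; box has {1,3,4,5,6,8} → only 7 remains.
(4,8) = 8: row 4 has {1,3,4,5,6}; col 8 has {1,2,5,6,7}; box has {1,3,5,9} → only 8 remains.
(5,3) = 5: row 5 has {2,9}; col 3 has {1,2,3,4,6,7,8,9}; box has {1,2,4,6} → only 5 remains.
(5,6) = 8: row 5 has {2,5,9}; col 6 has {1,3,4,5,7,9}; box has {2,4,5,6} → only 8 remains.
(5,8) = 4: row 5 has {2,5,8,9}; col 8 has {1,2,5,6,7,8}; box has {1,3,5,8,9} → only 4 remains.
(6,7) = 7: row 6 has {1,2,4,5,6}; col 7 has {5,9}; box has {1,3,4,5,8,9} → only 7 remains.
(7,4) = 5: row 7 has {1,3,6,7,8}; col 4 has {2,4,6,8}; box has {1,2,3,4,8,9} → only 5 remains.
(7,9) = 2: row 7 has {1,3,5,6,7,8}; col 9 has {1,3,4,5,8,9}; box has {1,5,6,8} → only 2 remains.
(8,1) = 5: row 8 has {1,2,4,6,8,9}; col 1 has {2,4,6,8}; box has {2,3,6,7,8} → only 5 remains.
(8,4) = 7: row 8 has {1,2,4,5,6,8,9}; col 4 has {2,4,5,6,8}; box has {1,2,3,4,5,8,9} → only 7 remains.
(8,7) = 3: row 8 has {1,2,4,5,6,7,8,9}; col 7 has {5,7,9}; box has {1,2,5,6,8} → only 3 remains.
(9,6) = 6: row 9 has {2,3,5,8}; col 6 has {1,3,4,5,7,8,9}; box has {1,2,3,4,5,7,8,9} → only 6 remains.
(9,8) = 9: row 9 has {2,3,5,6,8}; col 8 has {1,2,4,5,6,7,8}; box has {1,2,3,5,6,8} → only 9 remains.
(9,9) = 7: row 9 has {2,3,5,6,8,9}; col 9 has {1,2,3,4,5,8,9}; box has {1,2,3,5,6,8,9} → only 7 remains.
(1,1) = 7: row 1 has {1,4,9}; col 1 has {2,4,5,6,8}; box has {1,2,3,4,8,9} → only 7 remains.
(1,6) = 2: row 1 has {1,4,7,9}; col 6 has {1,3,4,5,6,7,8,9}; box has {1,3,4,5,6,7,8} → only 2 remains.
(1,8) = 3: row 1 has {1,2,4,7,9}; col 8 has {1,2,4,5,6,7,8,9}; box has {2,4,5,7,9} → only 3 remains.
(1,9) = 6: row 1 has {1,2,3,4,7,9}; col 9 has {1,2,3,4,5,7,8,9}; box has {2,3,4,5,7,9} → only 6 remains.
(3,2) = 6: row 3 has {2,3,4,5,7,8}; col 2 has {1,2,3}; box has {1,2,3,4,7,8,9} → only 6 remains.
(3,4) = 9: row 3 has {2,3,4,5,6,7,8}; col 4 has {2,4,5,6,7,8}; box has {1,2,3,4,5,6,7,8} → only 9 remains.
(3,7) = 1: row 3 has {2,3,4,5,6,7,8,9}; col 7 has {3,5,7,9}; box has {2,3,4,5,6,7,9} → only 1 remains.
(4,7) = 2: row 4 has {1,3,4,5,6,8}; col 7 has {1,3,5,7,9}; box has {1,3,4,5,7,8,9} → only 2 remains.
(5,1) = 3: row 5 has {2,4,5,8,9}; col 1 has {2,4,5,6,7,8}; box has {1,2,4,5,6} → only 3 remains.
(5,2) = 7: row 5 has {2,3,4,5,8,9}; col 2 has {1,2,3,6}; box has {1,2,3,4,5,6} → only 7 remains.
(5,4) = 1: row 5 has {2,3,4,5,7,8,9}; col 4 has {2,4,5,6,7,8,9}; box has {2,4,5,6,8} → only 1 remains.
(5,7) = 6: row 5 has {1,2,3,4,5,7,8,9}; col 7 has {1,2,3,5,7,9}; box has {1,2,3,4,5,7,8,9} → only 6 remains.
(6,4) = 3: row 6 has {1,2,4,5,6,7}; col 4 has {1,2,4,5,6,7,8,9}; box has {1,2,4,5,6,8} → only 3 remains.
(6,5) = 9: row 6 has {1,2,3,4,5,6,7}; col 5 has {1,2,3,4,5,6,8}; box has {1,2,3,4,5,6,8} → only 9 remains.
(7,1) = 9: row 7 has {1,2,3,5,6,7,8}; col 1 has {2,3,4,5,6,7,8}; box has {2,3,5,6,7,8} → only 9 remains.
(7,7) = 4: row 7 has {1,2,3,5,6,7,8,9}; col 7 has {1,2,3,5,6,7,9}; box has {1,2,3,5,6,7,8,9} → only 4 remains.

937581462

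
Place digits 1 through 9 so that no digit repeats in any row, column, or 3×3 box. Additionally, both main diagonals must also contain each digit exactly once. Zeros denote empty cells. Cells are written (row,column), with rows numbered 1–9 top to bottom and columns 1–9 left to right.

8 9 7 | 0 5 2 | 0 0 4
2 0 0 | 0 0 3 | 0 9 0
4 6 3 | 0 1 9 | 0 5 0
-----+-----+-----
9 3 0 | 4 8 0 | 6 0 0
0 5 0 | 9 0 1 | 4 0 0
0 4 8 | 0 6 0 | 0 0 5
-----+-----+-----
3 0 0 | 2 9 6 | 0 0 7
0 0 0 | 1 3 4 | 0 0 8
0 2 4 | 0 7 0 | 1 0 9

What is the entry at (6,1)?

1

(1,4) = 6: row 1 has {2,4,5,7,8,9}; col 4 has {1,2,4,9}; box has {1,2,3,5,9} → only 6 remains.
(1,7) = 3: row 1 has {2,4,5,6,7,8,9}; col 7 has {1,4,6}; box has {4,5,9} → only 3 remains.
(1,8) = 1: row 1 has {2,3,4,5,6,7,8,9}; col 8 has {5,9}; box has {3,4,5,9} → only 1 remains.
(2,2) = 1: row 2 has {2,3,9}; col 2 has {2,3,4,5,6,9}; box has {2,3,4,6,7,8,9}; main diagonal has {3,4,8,9} → only 1 remains.
(2,3) = 5: row 2 has {1,2,3,9}; col 3 has {3,4,7,8}; box has {1,2,3,4,6,7,8,9} → only 5 remains.
(2,5) = 4: row 2 has {1,2,3,5,9}; col 5 has {1,3,5,6,7,8,9}; box has {1,2,3,5,6,9} → only 4 remains.
(2,9) = 6: row 2 has {1,2,3,4,5,9}; col 9 has {4,5,7,8,9}; box has {1,3,4,5,9} → only 6 remains.
(3,9) = 2: row 3 has {1,3,4,5,6,9}; col 9 has {4,5,6,7,8,9}; box has {1,3,4,5,6,9} → only 2 remains.
(4,9) = 1: row 4 has {3,4,6,8,9}; col 9 has {2,4,5,6,7,8,9}; box has {4,5,6} → only 1 remains.
(5,5) = 2: row 5 has {1,4,5,9}; col 5 has {1,3,4,5,6,7,8,9}; box has {1,4,6,8,9}; main diagonal has {1,3,4,8,9}; anti-diagonal has {4,9} → only 2 remains.
(5,9) = 3: row 5 has {1,2,4,5,9}; col 9 has {1,2,4,5,6,7,8,9}; box has {1,4,5,6} → only 3 remains.
(6,6) = 7: row 6 has {4,5,6,8}; col 6 has {1,2,3,4,6,9}; box has {1,2,4,6,8,9}; main diagonal has {1,2,3,4,8,9} → only 7 remains.
(6,8) = 2: row 6 has {4,5,6,7,8}; col 8 has {1,5,9}; box has {1,3,4,5,6} → only 2 remains.
(7,2) = 8: row 7 has {2,3,6,7,9}; col 2 has {1,2,3,4,5,6,9}; box has {2,3,4} → only 8 remains.
(7,3) = 1: row 7 has {2,3,6,7,8,9}; col 3 has {3,4,5,7,8}; box has {2,3,4,8}; anti-diagonal has {2,4,9} → only 1 remains.
(7,7) = 5: row 7 has {1,2,3,6,7,8,9}; col 7 has {1,3,4,6}; box has {1,7,8,9}; main diagonal has {1,2,3,4,7,8,9} → only 5 remains.
(7,8) = 4: row 7 has {1,2,3,5,6,7,8,9}; col 8 has {1,2,5,9}; box has {1,5,7,8,9} → only 4 remains.
(8,2) = 7: row 8 has {1,3,4,8}; col 2 has {1,2,3,4,5,6,8,9}; box has {1,2,3,4,8}; anti-diagonal has {1,2,4,9} → only 7 remains.
(8,7) = 2: row 8 has {1,3,4,7,8}; col 7 has {1,3,4,5,6}; box has {1,4,5,7,8,9} → only 2 remains.
(8,8) = 6: row 8 has {1,2,3,4,7,8}; col 8 has {1,2,4,5,9}; box has {1,2,4,5,7,8,9}; main diagonal has {1,2,3,4,5,7,8,9} → only 6 remains.
(9,8) = 3: row 9 has {1,2,4,7,9}; col 8 has {1,2,4,5,6,9}; box has {1,2,4,5,6,7,8,9} → only 3 remains.
(3,7) = 8: row 3 has {1,2,3,4,5,6,9}; col 7 has {1,2,3,4,5,6}; box has {1,2,3,4,5,6,9}; anti-diagonal has {1,2,4,7,9} → only 8 remains.
(4,3) = 2: row 4 has {1,3,4,6,8,9}; col 3 has {1,3,4,5,7,8}; box has {3,4,5,8,9} → only 2 remains.
(4,6) = 5: row 4 has {1,2,3,4,6,8,9}; col 6 has {1,2,3,4,6,7,9}; box has {1,2,4,6,7,8,9}; anti-diagonal has {1,2,4,7,8,9} → only 5 remains.
(4,8) = 7: row 4 has {1,2,3,4,5,6,8,9}; col 8 has {1,2,3,4,5,6,9}; box has {1,2,3,4,5,6} → only 7 remains.
(5,3) = 6: row 5 has {1,2,3,4,5,9}; col 3 has {1,2,3,4,5,7,8}; box has {2,3,4,5,8,9} → only 6 remains.
(5,8) = 8: row 5 has {1,2,3,4,5,6,9}; col 8 has {1,2,3,4,5,6,7,9}; box has {1,2,3,4,5,6,7} → only 8 remains.
(6,1) = 1: row 6 has {2,4,5,6,7,8}; col 1 has {2,3,4,8,9}; box has {2,3,4,5,6,8,9} → only 1 remains.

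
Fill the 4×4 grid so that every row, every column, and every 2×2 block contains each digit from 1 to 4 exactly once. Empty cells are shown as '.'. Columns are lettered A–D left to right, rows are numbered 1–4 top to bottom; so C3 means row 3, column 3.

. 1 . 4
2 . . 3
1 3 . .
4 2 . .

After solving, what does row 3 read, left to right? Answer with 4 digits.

1342

A1 = 3 (sole candidate).
C1 = 2 (sole candidate).
B2 = 4 (sole candidate).
C2 = 1 (sole candidate).
C3 = 4: row 3 has {1,3}; col 3 has {1,2}; box has {} → only 4 remains.
D3 = 2: row 3 has {1,3,4}; col 4 has {3,4}; box has {4} → only 2 remains.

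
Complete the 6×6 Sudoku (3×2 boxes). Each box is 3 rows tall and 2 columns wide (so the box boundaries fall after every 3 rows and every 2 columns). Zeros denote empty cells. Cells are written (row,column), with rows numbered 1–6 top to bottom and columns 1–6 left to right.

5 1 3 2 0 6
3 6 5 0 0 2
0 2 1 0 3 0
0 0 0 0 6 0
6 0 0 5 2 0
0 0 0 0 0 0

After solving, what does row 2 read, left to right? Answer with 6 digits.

365412

(1,5) = 4: row 1 has {1,2,3,5,6}; col 5 has {2,3,6}; box has {2,3,6} → only 4 remains.
(2,4) = 4: row 2 has {2,3,5,6}; col 4 has {2,5}; box has {1,2,3,5} → only 4 remains.
(2,5) = 1: row 2 has {2,3,4,5,6}; col 5 has {2,3,4,6}; box has {2,3,4,6} → only 1 remains.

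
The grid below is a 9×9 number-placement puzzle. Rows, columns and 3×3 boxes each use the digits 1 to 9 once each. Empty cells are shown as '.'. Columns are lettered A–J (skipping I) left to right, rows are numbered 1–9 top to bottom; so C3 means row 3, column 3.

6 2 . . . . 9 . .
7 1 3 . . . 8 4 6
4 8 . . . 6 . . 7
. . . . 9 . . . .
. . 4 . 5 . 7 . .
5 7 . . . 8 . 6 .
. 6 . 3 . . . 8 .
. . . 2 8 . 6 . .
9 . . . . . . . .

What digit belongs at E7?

4

C1 = 5 (sole candidate).
E2 = 2 (sole candidate).
C3 = 9 (sole candidate).
B4 = 3 (sole candidate).
B5 = 9 (sole candidate).
D1 = 8 (hidden single in row 1).
D5 = 6 (hidden single in row 5).
C4 = 6 (hidden single in row 4).
J6 = 9 (hidden single in row 6).
F7 = 9 (hidden single in row 7).
F2 = 5 (sole candidate).
D3 = 1 (sole candidate).
E3 = 3 (sole candidate).
D6 = 4 (sole candidate).
E6 = 1 (sole candidate).
D2 = 9 (sole candidate).
D4 = 7 (sole candidate).
F4 = 2 (sole candidate).
F5 = 3 (sole candidate).
C6 = 2 (sole candidate).
G6 = 3 (sole candidate).
D9 = 5 (sole candidate).
B9 = 4 (sole candidate).
B8 = 5 (sole candidate).
H8 = 9 (hidden single in row 8).
E9 = 6 (hidden single in row 9).
C9 = 8 (hidden single in row 9).
A7 = 2 (hidden single in column 1).
A8 = 3 (hidden single in column 1).
H9 = 7 (hidden single in column 8).
F9 = 1 (sole candidate).
G9 = 2 (sole candidate).
J9 = 3 (sole candidate).
J1 = 1 (sole candidate).
G3 = 5 (sole candidate).
H3 = 2 (sole candidate).
H5 = 1 (sole candidate).
J8 = 4 (sole candidate).
H1 = 3 (sole candidate).
G4 = 4 (sole candidate).
H4 = 5 (sole candidate).
J4 = 8 (sole candidate).
A5 = 8 (sole candidate).
J5 = 2 (sole candidate).
G7 = 1 (sole candidate).
J7 = 5 (sole candidate).
F8 = 7 (sole candidate).
F1 = 4 (sole candidate).
A4 = 1 (sole candidate).
C7 = 7 (sole candidate).
E7 = 4: row 7 has {1,2,3,5,6,7,8,9}; col 5 has {1,2,3,5,6,8,9}; box has {1,2,3,5,6,7,8,9} → only 4 remains.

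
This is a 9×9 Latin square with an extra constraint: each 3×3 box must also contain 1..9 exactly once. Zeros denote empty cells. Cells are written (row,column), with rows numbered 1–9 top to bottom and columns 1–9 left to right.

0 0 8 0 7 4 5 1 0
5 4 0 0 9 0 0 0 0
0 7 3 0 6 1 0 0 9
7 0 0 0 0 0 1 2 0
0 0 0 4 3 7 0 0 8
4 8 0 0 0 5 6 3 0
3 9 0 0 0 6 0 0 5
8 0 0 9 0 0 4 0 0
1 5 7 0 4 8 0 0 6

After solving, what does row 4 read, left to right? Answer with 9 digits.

(3,1) = 2 (sole candidate).
(3,7) = 8 (sole candidate).
(3,8) = 4 (sole candidate).
(4,5) = 8: row 4 has {1,2,7}; col 5 has {3,4,6,7,9}; box has {3,4,5,7} → only 8 remains.
(4,6) = 9: row 4 has {1,2,7,8}; col 6 has {1,4,5,6,7,8}; box has {3,4,5,7,8} → only 9 remains.
(4,9) = 4: row 4 has {1,2,7,8,9}; col 9 has {5,6,8,9}; box has {1,2,3,6,8} → only 4 remains.
(5,7) = 9 (sole candidate).
(5,8) = 5 (sole candidate).
(6,9) = 7 (sole candidate).
(8,8) = 7 (sole candidate).
(9,8) = 9 (sole candidate).
(1,2) = 6 (sole candidate).
(2,3) = 1 (sole candidate).
(2,8) = 6 (sole candidate).
(3,4) = 5 (sole candidate).
(4,2) = 3: row 4 has {1,2,4,7,8,9}; col 2 has {4,5,6,7,8,9}; box has {4,7,8} → only 3 remains.
(4,4) = 6: row 4 has {1,2,3,4,7,8,9}; col 4 has {4,5,9}; box has {3,4,5,7,8,9} → only 6 remains.
(5,1) = 6 (sole candidate).
(5,3) = 2 (sole candidate).
(6,3) = 9 (sole candidate).
(7,3) = 4 (sole candidate).
(7,7) = 2 (sole candidate).
(7,8) = 8 (sole candidate).
(8,2) = 2 (sole candidate).
(8,3) = 6 (sole candidate).
(8,6) = 3 (sole candidate).
(8,9) = 1 (sole candidate).
(9,4) = 2 (sole candidate).
(9,7) = 3 (sole candidate).
(1,1) = 9 (sole candidate).
(1,4) = 3 (sole candidate).
(1,9) = 2 (sole candidate).
(2,4) = 8 (sole candidate).
(2,6) = 2 (sole candidate).
(2,7) = 7 (sole candidate).
(2,9) = 3 (sole candidate).
(4,3) = 5: row 4 has {1,2,3,4,6,7,8,9}; col 3 has {1,2,3,4,6,7,8,9}; box has {2,3,4,6,7,8,9} → only 5 remains.

735689124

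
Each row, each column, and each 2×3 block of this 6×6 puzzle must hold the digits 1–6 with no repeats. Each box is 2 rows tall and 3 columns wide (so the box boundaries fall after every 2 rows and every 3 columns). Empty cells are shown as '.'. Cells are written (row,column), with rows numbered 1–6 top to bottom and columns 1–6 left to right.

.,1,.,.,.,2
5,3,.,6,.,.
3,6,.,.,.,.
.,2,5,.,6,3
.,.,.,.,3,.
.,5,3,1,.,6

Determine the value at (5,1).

6

(4,4) = 4: row 4 has {2,3,5,6}; col 4 has {1,6}; box has {3,6} → only 4 remains.
(5,2) = 4: row 5 has {3}; col 2 has {1,2,3,5,6}; box has {3,5} → only 4 remains.
(5,6) = 5: row 5 has {3,4}; col 6 has {2,3,6}; box has {1,3,6} → only 5 remains.
(6,1) = 2: row 6 has {1,3,5,6}; col 1 has {3,5}; box has {3,4,5} → only 2 remains.
(6,5) = 4: row 6 has {1,2,3,5,6}; col 5 has {3,6}; box has {1,3,5,6} → only 4 remains.
(1,5) = 5: row 1 has {1,2}; col 5 has {3,4,6}; box has {2,6} → only 5 remains.
(2,5) = 1: row 2 has {3,5,6}; col 5 has {3,4,5,6}; box has {2,5,6} → only 1 remains.
(2,6) = 4: row 2 has {1,3,5,6}; col 6 has {2,3,5,6}; box has {1,2,5,6} → only 4 remains.
(3,5) = 2: row 3 has {3,6}; col 5 has {1,3,4,5,6}; box has {3,4,6} → only 2 remains.
(3,6) = 1: row 3 has {2,3,6}; col 6 has {2,3,4,5,6}; box has {2,3,4,6} → only 1 remains.
(4,1) = 1: row 4 has {2,3,4,5,6}; col 1 has {2,3,5}; box has {2,3,5,6} → only 1 remains.
(5,1) = 6: row 5 has {3,4,5}; col 1 has {1,2,3,5}; box has {2,3,4,5} → only 6 remains.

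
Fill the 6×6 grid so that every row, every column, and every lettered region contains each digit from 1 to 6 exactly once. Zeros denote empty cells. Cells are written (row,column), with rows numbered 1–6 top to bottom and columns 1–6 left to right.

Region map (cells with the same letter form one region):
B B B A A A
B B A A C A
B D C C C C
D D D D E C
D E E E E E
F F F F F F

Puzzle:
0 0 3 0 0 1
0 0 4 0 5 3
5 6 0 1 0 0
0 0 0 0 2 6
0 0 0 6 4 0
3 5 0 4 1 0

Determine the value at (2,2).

1

(1,5) = 6 (sole candidate).
(2,4) = 2 (sole candidate).
(3,3) = 2 (sole candidate).
(3,5) = 3 (sole candidate).
(3,6) = 4 (sole candidate).
(5,6) = 5 (sole candidate).
(6,3) = 6 (sole candidate).
(6,6) = 2 (sole candidate).
(1,4) = 5 (sole candidate).
(2,2) = 1: row 2 has {2,3,4,5}; col 2 has {5,6}; region has {3,5} → only 1 remains.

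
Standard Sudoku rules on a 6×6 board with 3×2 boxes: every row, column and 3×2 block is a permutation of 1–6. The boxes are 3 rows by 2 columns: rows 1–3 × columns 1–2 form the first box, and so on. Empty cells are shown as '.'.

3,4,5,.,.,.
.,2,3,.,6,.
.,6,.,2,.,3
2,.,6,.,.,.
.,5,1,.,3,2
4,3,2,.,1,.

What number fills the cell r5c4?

4

r1c5 = 2: row 1 has {3,4,5}; col 5 has {1,3,6}; box has {3,6} → only 2 remains.
r1c6 = 1: row 1 has {2,3,4,5}; col 6 has {2,3}; box has {2,3,6} → only 1 remains.
r3c3 = 4: row 3 has {2,3,6}; col 3 has {1,2,3,5,6}; box has {2,3,5} → only 4 remains.
r3c5 = 5: row 3 has {2,3,4,6}; col 5 has {1,2,3,6}; box has {1,2,3,6} → only 5 remains.
r4c2 = 1: row 4 has {2,6}; col 2 has {2,3,4,5,6}; box has {2,3,4,5} → only 1 remains.
r4c5 = 4: row 4 has {1,2,6}; col 5 has {1,2,3,5,6}; box has {1,2,3} → only 4 remains.
r4c6 = 5: row 4 has {1,2,4,6}; col 6 has {1,2,3}; box has {1,2,3,4} → only 5 remains.
r5c1 = 6: row 5 has {1,2,3,5}; col 1 has {2,3,4}; box has {1,2,3,4,5} → only 6 remains.
r5c4 = 4: row 5 has {1,2,3,5,6}; col 4 has {2}; box has {1,2,6} → only 4 remains.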